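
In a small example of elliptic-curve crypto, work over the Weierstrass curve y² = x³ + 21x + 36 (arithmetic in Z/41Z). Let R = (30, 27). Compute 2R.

tangent at (30, 27): λ = (3·30² + 21)/(2·27) ≡ 15/13. 13⁻¹ ≡ 19 (mod 41) since 13·19 = 247 ≡ 1, so λ ≡ 15·19 ≡ 39.
  x = λ² - 30 - 30 = 1521 - 60 ≡ 26; y = λ·(30 - 26) - 27 ≡ 6. → (26, 6)

(26, 6)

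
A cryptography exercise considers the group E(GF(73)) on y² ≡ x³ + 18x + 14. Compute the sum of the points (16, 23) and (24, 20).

(32, 56)

(16, 23) + (24, 20). λ = (20 - 23)/(24 - 16) ≡ 70/8 mod 73. 8⁻¹ ≡ 64 (mod 73) since 8·64 = 512 ≡ 1, so λ ≡ 27.
  x = λ² - 16 - 24 = 729 - 40 ≡ 32; y = λ·(16 - 32) - 23 ≡ 56. → (32, 56)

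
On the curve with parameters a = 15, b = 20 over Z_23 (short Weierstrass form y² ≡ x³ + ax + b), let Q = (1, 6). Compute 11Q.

Double-and-add on 11 = (1011)₂. Start with Q = (1, 6) for the leading 1-bit.
double: tangent at (1, 6): λ = (3·1² + 15)/(2·6) ≡ 18/12. 12⁻¹ ≡ 2 (mod 23), so λ ≡ 18·2 ≡ 13.
  x = λ² - 1 - 1 = 169 - 2 ≡ 6; y = λ·(1 - 6) - 6 ≡ 21. → (6, 21)
double: tangent at (6, 21): λ = (3·6² + 15)/(2·21) ≡ 8/19. 19⁻¹ ≡ 17 (mod 23) since 19·17 = 323 ≡ 1, so λ ≡ 8·17 ≡ 21.
  x = λ² - 6 - 6 = 441 - 12 ≡ 15; y = λ·(6 - 15) - 21 ≡ 20. → (15, 20)
add Q: (15, 20) + (1, 6). λ = (6 - 20)/(1 - 15) ≡ 9/9 mod 23. 9⁻¹ ≡ 18 (mod 23), so λ ≡ 1.
  x = λ² - 15 - 1 = 1 - 16 ≡ 8; y = λ·(15 - 8) - 20 ≡ 10. → (8, 10)
double: tangent at (8, 10): λ = (3·8² + 15)/(2·10) ≡ 0/20. 20⁻¹ ≡ 15 (mod 23), so λ ≡ 0·15 ≡ 0.
  x = λ² - 8 - 8 = 0 - 16 ≡ 7; y = λ·(8 - 7) - 10 ≡ 13. → (7, 13)
add Q: (7, 13) + (1, 6). λ = (6 - 13)/(1 - 7) ≡ 16/17 mod 23. 17⁻¹ ≡ 19 (mod 23), so λ ≡ 5.
  x = λ² - 7 - 1 = 25 - 8 ≡ 17; y = λ·(7 - 17) - 13 ≡ 6. → (17, 6)

(17, 6)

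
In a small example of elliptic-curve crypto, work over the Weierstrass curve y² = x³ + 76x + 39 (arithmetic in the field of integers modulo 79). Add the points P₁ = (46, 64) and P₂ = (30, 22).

(21, 51)

(46, 64) + (30, 22). λ = (22 - 64)/(30 - 46) ≡ 37/63 mod 79. 63⁻¹ ≡ 74 (mod 79), so λ ≡ 52.
  x = λ² - 46 - 30 = 2704 - 76 ≡ 21; y = λ·(46 - 21) - 64 ≡ 51. → (21, 51)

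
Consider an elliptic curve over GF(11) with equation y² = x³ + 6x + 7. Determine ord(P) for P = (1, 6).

2P: tangent at (1, 6): λ = (3·1² + 6)/(2·6) ≡ 9/1. 1⁻¹ ≡ 1 (mod 11) since 1·1 = 1 ≡ 1, so λ ≡ 9·1 ≡ 9.
  x = λ² - 1 - 1 = 81 - 2 ≡ 2; y = λ·(1 - 2) - 6 ≡ 7. → (2, 7)
3P: (2, 7) + (1, 6). λ = (6 - 7)/(1 - 2) ≡ 10/10 mod 11. 10⁻¹ ≡ 10 (mod 11) since 10·10 = 100 ≡ 1, so λ ≡ 1.
  x = λ² - 2 - 1 = 1 - 3 ≡ 9; y = λ·(2 - 9) - 7 ≡ 8. → (9, 8)
4P: (9, 8) + (1, 6). λ = (6 - 8)/(1 - 9) ≡ 9/3 mod 11. 3⁻¹ ≡ 4 (mod 11), so λ ≡ 3.
  x = λ² - 9 - 1 = 9 - 10 ≡ 10; y = λ·(9 - 10) - 8 ≡ 0. → (10, 0)
5P: (10, 0) + (1, 6). λ = (6 - 0)/(1 - 10) ≡ 6/2 mod 11. 2⁻¹ ≡ 6 (mod 11) since 2·6 = 12 ≡ 1, so λ ≡ 3.
  x = λ² - 10 - 1 = 9 - 11 ≡ 9; y = λ·(10 - 9) - 0 ≡ 3. → (9, 3)
6P: (9, 3) + (1, 6). λ = (6 - 3)/(1 - 9) ≡ 3/3 mod 11. 3⁻¹ ≡ 4 (mod 11) since 3·4 = 12 ≡ 1, so λ ≡ 1.
  x = λ² - 9 - 1 = 1 - 10 ≡ 2; y = λ·(9 - 2) - 3 ≡ 4. → (2, 4)
7P: (2, 4) + (1, 6). λ = (6 - 4)/(1 - 2) ≡ 2/10 mod 11. 10⁻¹ ≡ 10 (mod 11), so λ ≡ 9.
  x = λ² - 2 - 1 = 81 - 3 ≡ 1; y = λ·(2 - 1) - 4 ≡ 5. → (1, 5)
8P: (1, 5) + (1, 6): same x and y₁ ≡ -y₂, so the sum is ∞.
8P = ∞, so the order is 8.

8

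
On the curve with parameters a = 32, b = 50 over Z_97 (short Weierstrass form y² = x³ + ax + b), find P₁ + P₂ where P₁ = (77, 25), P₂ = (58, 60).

(28, 43)

(77, 25) + (58, 60). λ = (60 - 25)/(58 - 77) ≡ 35/78 mod 97. 78⁻¹ ≡ 51 (mod 97) since 78·51 = 3978 ≡ 1, so λ ≡ 39.
  x = λ² - 77 - 58 = 1521 - 135 ≡ 28; y = λ·(77 - 28) - 25 ≡ 43. → (28, 43)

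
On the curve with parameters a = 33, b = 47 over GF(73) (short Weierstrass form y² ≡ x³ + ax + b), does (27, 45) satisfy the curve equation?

no

y² = 45² ≡ 54; x³ + 33x + 47 = 20621 ≡ 35 (mod 73). 54 ≠ 35.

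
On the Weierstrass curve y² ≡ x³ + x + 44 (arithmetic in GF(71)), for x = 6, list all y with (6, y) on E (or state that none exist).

x³ + 1x + 44 = 266 ≡ 53 (mod 71).
53 is a non-residue mod 71; no y exists.

none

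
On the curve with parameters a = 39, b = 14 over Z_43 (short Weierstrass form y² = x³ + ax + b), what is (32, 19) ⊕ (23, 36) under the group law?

(42, 19)

(32, 19) + (23, 36). λ = (36 - 19)/(23 - 32) ≡ 17/34 mod 43. 34⁻¹ ≡ 19 (mod 43) since 34·19 = 646 ≡ 1, so λ ≡ 22.
  x = λ² - 32 - 23 = 484 - 55 ≡ 42; y = λ·(32 - 42) - 19 ≡ 19. → (42, 19)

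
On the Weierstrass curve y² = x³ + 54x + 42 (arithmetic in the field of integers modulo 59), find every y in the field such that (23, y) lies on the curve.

none

x³ + 54x + 42 = 13451 ≡ 58 (mod 59).
58 is a non-residue mod 59; no y exists.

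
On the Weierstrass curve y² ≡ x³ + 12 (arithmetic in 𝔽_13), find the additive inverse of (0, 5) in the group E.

-(0, 5) = (0, -5 mod 13) = (0, 8).

(0, 8)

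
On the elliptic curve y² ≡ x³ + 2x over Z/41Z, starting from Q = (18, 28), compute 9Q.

Double-and-add on 9 = (1001)₂. Start with Q = (18, 28) for the leading 1-bit.
double: tangent at (18, 28): λ = (3·18² + 2)/(2·28) ≡ 31/15. 15⁻¹ ≡ 11 (mod 41), so λ ≡ 31·11 ≡ 13.
  x = λ² - 18 - 18 = 169 - 36 ≡ 10; y = λ·(18 - 10) - 28 ≡ 35. → (10, 35)
double: tangent at (10, 35): λ = (3·10² + 2)/(2·35) ≡ 15/29. 29⁻¹ ≡ 17 (mod 41) since 29·17 = 493 ≡ 1, so λ ≡ 15·17 ≡ 9.
  x = λ² - 10 - 10 = 81 - 20 ≡ 20; y = λ·(10 - 20) - 35 ≡ 39. → (20, 39)
double: tangent at (20, 39): λ = (3·20² + 2)/(2·39) ≡ 13/37. 37⁻¹ ≡ 10 (mod 41), so λ ≡ 13·10 ≡ 7.
  x = λ² - 20 - 20 = 49 - 40 ≡ 9; y = λ·(20 - 9) - 39 ≡ 38. → (9, 38)
add Q: (9, 38) + (18, 28). λ = (28 - 38)/(18 - 9) ≡ 31/9 mod 41. 9⁻¹ ≡ 32 (mod 41), so λ ≡ 8.
  x = λ² - 9 - 18 = 64 - 27 ≡ 37; y = λ·(9 - 37) - 38 ≡ 25. → (37, 25)

(37, 25)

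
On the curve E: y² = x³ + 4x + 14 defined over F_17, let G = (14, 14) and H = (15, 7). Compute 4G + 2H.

(6, 4)

First 4G:
Repeated addition: build up to 4G.
2G: tangent at (14, 14): λ = (3·14² + 4)/(2·14) ≡ 14/11. 11⁻¹ ≡ 14 (mod 17), so λ ≡ 14·14 ≡ 9.
  x = λ² - 14 - 14 = 81 - 28 ≡ 2; y = λ·(14 - 2) - 14 ≡ 9. → (2, 9)
3G: (2, 9) + (14, 14). λ = (14 - 9)/(14 - 2) ≡ 5/12 mod 17. 12⁻¹ ≡ 10 (mod 17), so λ ≡ 16.
  x = λ² - 2 - 14 = 256 - 16 ≡ 2; y = λ·(2 - 2) - 9 ≡ 8. → (2, 8)
4G: (2, 8) + (14, 14). λ = (14 - 8)/(14 - 2) ≡ 6/12 mod 17. 12⁻¹ ≡ 10 (mod 17), so λ ≡ 9.
  x = λ² - 2 - 14 = 81 - 16 ≡ 14; y = λ·(2 - 14) - 8 ≡ 3. → (14, 3)
4G = (14, 3).
Next 2H:
Repeated addition: build up to 2H.
2H: tangent at (15, 7): λ = (3·15² + 4)/(2·7) ≡ 16/14. 14⁻¹ ≡ 11 (mod 17) since 14·11 = 154 ≡ 1, so λ ≡ 16·11 ≡ 6.
  x = λ² - 15 - 15 = 36 - 30 ≡ 6; y = λ·(15 - 6) - 7 ≡ 13. → (6, 13)
2H = (6, 13).
Finally 4G + 2H:
(14, 3) + (6, 13). λ = (13 - 3)/(6 - 14) ≡ 10/9 mod 17. 9⁻¹ ≡ 2 (mod 17), so λ ≡ 3.
  x = λ² - 14 - 6 = 9 - 20 ≡ 6; y = λ·(14 - 6) - 3 ≡ 4. → (6, 4)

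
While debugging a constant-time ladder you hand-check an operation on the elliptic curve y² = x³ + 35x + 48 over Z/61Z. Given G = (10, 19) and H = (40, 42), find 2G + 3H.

(20, 5)

First 2G:
Repeated addition: build up to 2G.
2G: tangent at (10, 19): λ = (3·10² + 35)/(2·19) ≡ 30/38. 38⁻¹ ≡ 53 (mod 61), so λ ≡ 30·53 ≡ 4.
  x = λ² - 10 - 10 = 16 - 20 ≡ 57; y = λ·(10 - 57) - 19 ≡ 37. → (57, 37)
2G = (57, 37).
Next 3H:
Repeated addition: build up to 3H.
2H: tangent at (40, 42): λ = (3·40² + 35)/(2·42) ≡ 16/23. 23⁻¹ ≡ 8 (mod 61) since 23·8 = 184 ≡ 1, so λ ≡ 16·8 ≡ 6.
  x = λ² - 40 - 40 = 36 - 80 ≡ 17; y = λ·(40 - 17) - 42 ≡ 35. → (17, 35)
3H: (17, 35) + (40, 42). λ = (42 - 35)/(40 - 17) ≡ 7/23 mod 61. 23⁻¹ ≡ 8 (mod 61), so λ ≡ 56.
  x = λ² - 17 - 40 = 3136 - 57 ≡ 29; y = λ·(17 - 29) - 35 ≡ 25. → (29, 25)
3H = (29, 25).
Finally 2G + 3H:
(57, 37) + (29, 25). λ = (25 - 37)/(29 - 57) ≡ 49/33 mod 61. 33⁻¹ ≡ 37 (mod 61), so λ ≡ 44.
  x = λ² - 57 - 29 = 1936 - 86 ≡ 20; y = λ·(57 - 20) - 37 ≡ 5. → (20, 5)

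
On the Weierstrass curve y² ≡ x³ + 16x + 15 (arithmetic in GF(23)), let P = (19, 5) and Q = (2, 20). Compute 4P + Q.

(19, 5)

First 4P:
Double-and-add on 4 = (100)₂. Start with P = (19, 5) for the leading 1-bit.
double: tangent at (19, 5): λ = (3·19² + 16)/(2·5) ≡ 18/10. 10⁻¹ ≡ 7 (mod 23) since 10·7 = 70 ≡ 1, so λ ≡ 18·7 ≡ 11.
  x = λ² - 19 - 19 = 121 - 38 ≡ 14; y = λ·(19 - 14) - 5 ≡ 4. → (14, 4)
double: tangent at (14, 4): λ = (3·14² + 16)/(2·4) ≡ 6/8. 8⁻¹ ≡ 3 (mod 23) since 8·3 = 24 ≡ 1, so λ ≡ 6·3 ≡ 18.
  x = λ² - 14 - 14 = 324 - 28 ≡ 20; y = λ·(14 - 20) - 4 ≡ 3. → (20, 3)
4P = (20, 3).
Finally 4P + Q:
(20, 3) + (2, 20). λ = (20 - 3)/(2 - 20) ≡ 17/5 mod 23. 5⁻¹ ≡ 14 (mod 23), so λ ≡ 8.
  x = λ² - 20 - 2 = 64 - 22 ≡ 19; y = λ·(20 - 19) - 3 ≡ 5. → (19, 5)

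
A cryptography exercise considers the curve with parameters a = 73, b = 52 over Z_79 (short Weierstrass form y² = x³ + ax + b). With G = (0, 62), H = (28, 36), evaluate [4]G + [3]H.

First 4G:
Repeated addition: build up to 4G.
2G: tangent at (0, 62): λ = (3·0² + 73)/(2·62) ≡ 73/45. 45⁻¹ ≡ 72 (mod 79) since 45·72 = 3240 ≡ 1, so λ ≡ 73·72 ≡ 42.
  x = λ² - 0 - 0 = 1764 - 0 ≡ 26; y = λ·(0 - 26) - 62 ≡ 31. → (26, 31)
3G: (26, 31) + (0, 62). λ = (62 - 31)/(0 - 26) ≡ 31/53 mod 79. 53⁻¹ ≡ 3 (mod 79) since 53·3 = 159 ≡ 1, so λ ≡ 14.
  x = λ² - 26 - 0 = 196 - 26 ≡ 12; y = λ·(26 - 12) - 31 ≡ 7. → (12, 7)
4G: (12, 7) + (0, 62). λ = (62 - 7)/(0 - 12) ≡ 55/67 mod 79. 67⁻¹ ≡ 46 (mod 79), so λ ≡ 2.
  x = λ² - 12 - 0 = 4 - 12 ≡ 71; y = λ·(12 - 71) - 7 ≡ 33. → (71, 33)
4G = (71, 33).
Next 3H:
Repeated addition: build up to 3H.
2H: tangent at (28, 36): λ = (3·28² + 73)/(2·36) ≡ 55/72. 72⁻¹ ≡ 45 (mod 79), so λ ≡ 55·45 ≡ 26.
  x = λ² - 28 - 28 = 676 - 56 ≡ 67; y = λ·(28 - 67) - 36 ≡ 56. → (67, 56)
3H: (67, 56) + (28, 36). λ = (36 - 56)/(28 - 67) ≡ 59/40 mod 79. 40⁻¹ ≡ 2 (mod 79), so λ ≡ 39.
  x = λ² - 67 - 28 = 1521 - 95 ≡ 4; y = λ·(67 - 4) - 56 ≡ 31. → (4, 31)
3H = (4, 31).
Finally 4G + 3H:
(71, 33) + (4, 31). λ = (31 - 33)/(4 - 71) ≡ 77/12 mod 79. 12⁻¹ ≡ 33 (mod 79) since 12·33 = 396 ≡ 1, so λ ≡ 13.
  x = λ² - 71 - 4 = 169 - 75 ≡ 15; y = λ·(71 - 15) - 33 ≡ 63. → (15, 63)

(15, 63)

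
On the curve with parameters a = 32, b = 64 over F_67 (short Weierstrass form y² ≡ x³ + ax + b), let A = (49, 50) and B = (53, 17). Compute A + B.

(54, 8)

(49, 50) + (53, 17). λ = (17 - 50)/(53 - 49) ≡ 34/4 mod 67. 4⁻¹ ≡ 17 (mod 67) since 4·17 = 68 ≡ 1, so λ ≡ 42.
  x = λ² - 49 - 53 = 1764 - 102 ≡ 54; y = λ·(49 - 54) - 50 ≡ 8. → (54, 8)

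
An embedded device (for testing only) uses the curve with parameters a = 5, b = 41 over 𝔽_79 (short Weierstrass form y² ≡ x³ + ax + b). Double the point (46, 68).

(9, 74)

tangent at (46, 68): λ = (3·46² + 5)/(2·68) ≡ 33/57. 57⁻¹ ≡ 61 (mod 79), so λ ≡ 33·61 ≡ 38.
  x = λ² - 46 - 46 = 1444 - 92 ≡ 9; y = λ·(46 - 9) - 68 ≡ 74. → (9, 74)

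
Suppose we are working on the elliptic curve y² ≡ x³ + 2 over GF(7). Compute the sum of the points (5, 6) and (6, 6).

(3, 1)

(5, 6) + (6, 6). λ = (6 - 6)/(6 - 5) ≡ 0/1 mod 7. 1⁻¹ ≡ 1 (mod 7) since 1·1 = 1 ≡ 1, so λ ≡ 0.
  x = λ² - 5 - 6 = 0 - 11 ≡ 3; y = λ·(5 - 3) - 6 ≡ 1. → (3, 1)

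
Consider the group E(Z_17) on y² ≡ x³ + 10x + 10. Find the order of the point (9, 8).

7

2P: tangent at (9, 8): λ = (3·9² + 10)/(2·8) ≡ 15/16. 16⁻¹ ≡ 16 (mod 17) since 16·16 = 256 ≡ 1, so λ ≡ 15·16 ≡ 2.
  x = λ² - 9 - 9 = 4 - 18 ≡ 3; y = λ·(9 - 3) - 8 ≡ 4. → (3, 4)
3P: (3, 4) + (9, 8). λ = (8 - 4)/(9 - 3) ≡ 4/6 mod 17. 6⁻¹ ≡ 3 (mod 17), so λ ≡ 12.
  x = λ² - 3 - 9 = 144 - 12 ≡ 13; y = λ·(3 - 13) - 4 ≡ 12. → (13, 12)
4P: (13, 12) + (9, 8). λ = (8 - 12)/(9 - 13) ≡ 13/13 mod 17. 13⁻¹ ≡ 4 (mod 17), so λ ≡ 1.
  x = λ² - 13 - 9 = 1 - 22 ≡ 13; y = λ·(13 - 13) - 12 ≡ 5. → (13, 5)
5P: (13, 5) + (9, 8). λ = (8 - 5)/(9 - 13) ≡ 3/13 mod 17. 13⁻¹ ≡ 4 (mod 17) since 13·4 = 52 ≡ 1, so λ ≡ 12.
  x = λ² - 13 - 9 = 144 - 22 ≡ 3; y = λ·(13 - 3) - 5 ≡ 13. → (3, 13)
6P: (3, 13) + (9, 8). λ = (8 - 13)/(9 - 3) ≡ 12/6 mod 17. 6⁻¹ ≡ 3 (mod 17), so λ ≡ 2.
  x = λ² - 3 - 9 = 4 - 12 ≡ 9; y = λ·(3 - 9) - 13 ≡ 9. → (9, 9)
7P: (9, 9) + (9, 8): same x and y₁ ≡ -y₂, so the sum is 𝒪.
7P = 𝒪, so the order is 7.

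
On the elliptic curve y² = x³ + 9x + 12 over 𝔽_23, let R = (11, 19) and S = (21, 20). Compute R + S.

(11, 19) + (21, 20). λ = (20 - 19)/(21 - 11) ≡ 1/10 mod 23. 10⁻¹ ≡ 7 (mod 23) since 10·7 = 70 ≡ 1, so λ ≡ 7.
  x = λ² - 11 - 21 = 49 - 32 ≡ 17; y = λ·(11 - 17) - 19 ≡ 8. → (17, 8)

(17, 8)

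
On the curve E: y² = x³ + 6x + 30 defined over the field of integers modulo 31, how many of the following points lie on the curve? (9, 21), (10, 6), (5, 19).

(9, 21): 21² ≡ 7, rhs ≡ 7 → on.
(10, 6): 6² ≡ 5, rhs ≡ 5 → on.
(5, 19): 19² ≡ 20, rhs ≡ 30 → off.

2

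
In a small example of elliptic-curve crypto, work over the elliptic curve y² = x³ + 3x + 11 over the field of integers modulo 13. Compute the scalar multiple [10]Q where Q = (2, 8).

(8, 12)

Repeated addition: build up to 10Q.
2Q: tangent at (2, 8): λ = (3·2² + 3)/(2·8) ≡ 2/3. 3⁻¹ ≡ 9 (mod 13), so λ ≡ 2·9 ≡ 5.
  x = λ² - 2 - 2 = 25 - 4 ≡ 8; y = λ·(2 - 8) - 8 ≡ 1. → (8, 1)
3Q: (8, 1) + (2, 8). λ = (8 - 1)/(2 - 8) ≡ 7/7 mod 13. 7⁻¹ ≡ 2 (mod 13), so λ ≡ 1.
  x = λ² - 8 - 2 = 1 - 10 ≡ 4; y = λ·(8 - 4) - 1 ≡ 3. → (4, 3)
4Q: (4, 3) + (2, 8). λ = (8 - 3)/(2 - 4) ≡ 5/11 mod 13. 11⁻¹ ≡ 6 (mod 13) since 11·6 = 66 ≡ 1, so λ ≡ 4.
  x = λ² - 4 - 2 = 16 - 6 ≡ 10; y = λ·(4 - 10) - 3 ≡ 12. → (10, 12)
5Q: (10, 12) + (2, 8). λ = (8 - 12)/(2 - 10) ≡ 9/5 mod 13. 5⁻¹ ≡ 8 (mod 13), so λ ≡ 7.
  x = λ² - 10 - 2 = 49 - 12 ≡ 11; y = λ·(10 - 11) - 12 ≡ 7. → (11, 7)
6Q: (11, 7) + (2, 8). λ = (8 - 7)/(2 - 11) ≡ 1/4 mod 13. 4⁻¹ ≡ 10 (mod 13) since 4·10 = 40 ≡ 1, so λ ≡ 10.
  x = λ² - 11 - 2 = 100 - 13 ≡ 9; y = λ·(11 - 9) - 7 ≡ 0. → (9, 0)
7Q: (9, 0) + (2, 8). λ = (8 - 0)/(2 - 9) ≡ 8/6 mod 13. 6⁻¹ ≡ 11 (mod 13) since 6·11 = 66 ≡ 1, so λ ≡ 10.
  x = λ² - 9 - 2 = 100 - 11 ≡ 11; y = λ·(9 - 11) - 0 ≡ 6. → (11, 6)
8Q: (11, 6) + (2, 8). λ = (8 - 6)/(2 - 11) ≡ 2/4 mod 13. 4⁻¹ ≡ 10 (mod 13), so λ ≡ 7.
  x = λ² - 11 - 2 = 49 - 13 ≡ 10; y = λ·(11 - 10) - 6 ≡ 1. → (10, 1)
9Q: (10, 1) + (2, 8). λ = (8 - 1)/(2 - 10) ≡ 7/5 mod 13. 5⁻¹ ≡ 8 (mod 13) since 5·8 = 40 ≡ 1, so λ ≡ 4.
  x = λ² - 10 - 2 = 16 - 12 ≡ 4; y = λ·(10 - 4) - 1 ≡ 10. → (4, 10)
10Q: (4, 10) + (2, 8). λ = (8 - 10)/(2 - 4) ≡ 11/11 mod 13. 11⁻¹ ≡ 6 (mod 13), so λ ≡ 1.
  x = λ² - 4 - 2 = 1 - 6 ≡ 8; y = λ·(4 - 8) - 10 ≡ 12. → (8, 12)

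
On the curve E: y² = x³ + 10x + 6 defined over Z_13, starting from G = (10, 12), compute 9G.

(1, 11)

Double-and-add on 9 = (1001)₂. Start with G = (10, 12) for the leading 1-bit.
double: tangent at (10, 12): λ = (3·10² + 10)/(2·12) ≡ 11/11. 11⁻¹ ≡ 6 (mod 13), so λ ≡ 11·6 ≡ 1.
  x = λ² - 10 - 10 = 1 - 20 ≡ 7; y = λ·(10 - 7) - 12 ≡ 4. → (7, 4)
double: tangent at (7, 4): λ = (3·7² + 10)/(2·4) ≡ 1/8. 8⁻¹ ≡ 5 (mod 13) since 8·5 = 40 ≡ 1, so λ ≡ 1·5 ≡ 5.
  x = λ² - 7 - 7 = 25 - 14 ≡ 11; y = λ·(7 - 11) - 4 ≡ 2. → (11, 2)
double: tangent at (11, 2): λ = (3·11² + 10)/(2·2) ≡ 9/4. 4⁻¹ ≡ 10 (mod 13) since 4·10 = 40 ≡ 1, so λ ≡ 9·10 ≡ 12.
  x = λ² - 11 - 11 = 144 - 22 ≡ 5; y = λ·(11 - 5) - 2 ≡ 5. → (5, 5)
add G: (5, 5) + (10, 12). λ = (12 - 5)/(10 - 5) ≡ 7/5 mod 13. 5⁻¹ ≡ 8 (mod 13), so λ ≡ 4.
  x = λ² - 5 - 10 = 16 - 15 ≡ 1; y = λ·(5 - 1) - 5 ≡ 11. → (1, 11)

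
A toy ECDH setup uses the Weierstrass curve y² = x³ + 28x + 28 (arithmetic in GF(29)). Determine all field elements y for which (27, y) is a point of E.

x³ + 28x + 28 = 20467 ≡ 22 (mod 29).
Square roots of 22 mod 29: 14 and 15 (since 14² = 196 ≡ 22).

14, 15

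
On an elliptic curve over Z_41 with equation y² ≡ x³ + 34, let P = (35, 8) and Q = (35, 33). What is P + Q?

The two points share x = 35 and their y-coordinates satisfy 8 + 33 ≡ 0 (mod 41), so they are inverses. Their sum is O.

O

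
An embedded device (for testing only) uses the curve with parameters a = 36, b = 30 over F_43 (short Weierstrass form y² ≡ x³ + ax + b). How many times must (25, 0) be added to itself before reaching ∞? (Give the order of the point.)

2P: (25, 0) + (25, 0): same x and y₁ ≡ -y₂, so the sum is ∞.
2P = ∞, so the order is 2.

2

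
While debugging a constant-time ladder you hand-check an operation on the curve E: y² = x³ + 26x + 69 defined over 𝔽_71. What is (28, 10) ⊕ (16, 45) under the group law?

(36, 37)

(28, 10) + (16, 45). λ = (45 - 10)/(16 - 28) ≡ 35/59 mod 71. 59⁻¹ ≡ 65 (mod 71), so λ ≡ 3.
  x = λ² - 28 - 16 = 9 - 44 ≡ 36; y = λ·(28 - 36) - 10 ≡ 37. → (36, 37)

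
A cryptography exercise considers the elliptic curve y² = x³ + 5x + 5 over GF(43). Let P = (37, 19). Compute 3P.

(8, 27)

Repeated addition: build up to 3P.
2P: tangent at (37, 19): λ = (3·37² + 5)/(2·19) ≡ 27/38. 38⁻¹ ≡ 17 (mod 43), so λ ≡ 27·17 ≡ 29.
  x = λ² - 37 - 37 = 841 - 74 ≡ 36; y = λ·(37 - 36) - 19 ≡ 10. → (36, 10)
3P: (36, 10) + (37, 19). λ = (19 - 10)/(37 - 36) ≡ 9/1 mod 43. 1⁻¹ ≡ 1 (mod 43), so λ ≡ 9.
  x = λ² - 36 - 37 = 81 - 73 ≡ 8; y = λ·(36 - 8) - 10 ≡ 27. → (8, 27)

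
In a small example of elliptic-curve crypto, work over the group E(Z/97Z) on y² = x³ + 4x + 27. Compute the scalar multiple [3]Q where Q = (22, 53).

(89, 29)

Repeated addition: build up to 3Q.
2Q: tangent at (22, 53): λ = (3·22² + 4)/(2·53) ≡ 1/9. 9⁻¹ ≡ 54 (mod 97) since 9·54 = 486 ≡ 1, so λ ≡ 1·54 ≡ 54.
  x = λ² - 22 - 22 = 2916 - 44 ≡ 59; y = λ·(22 - 59) - 53 ≡ 83. → (59, 83)
3Q: (59, 83) + (22, 53). λ = (53 - 83)/(22 - 59) ≡ 67/60 mod 97. 60⁻¹ ≡ 76 (mod 97), so λ ≡ 48.
  x = λ² - 59 - 22 = 2304 - 81 ≡ 89; y = λ·(59 - 89) - 83 ≡ 29. → (89, 29)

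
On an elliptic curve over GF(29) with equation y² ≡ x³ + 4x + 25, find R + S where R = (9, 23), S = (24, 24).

(0, 24)

(9, 23) + (24, 24). λ = (24 - 23)/(24 - 9) ≡ 1/15 mod 29. 15⁻¹ ≡ 2 (mod 29), so λ ≡ 2.
  x = λ² - 9 - 24 = 4 - 33 ≡ 0; y = λ·(9 - 0) - 23 ≡ 24. → (0, 24)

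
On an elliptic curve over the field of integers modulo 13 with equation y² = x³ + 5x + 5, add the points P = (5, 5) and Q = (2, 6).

(5, 5) + (2, 6). λ = (6 - 5)/(2 - 5) ≡ 1/10 mod 13. 10⁻¹ ≡ 4 (mod 13), so λ ≡ 4.
  x = λ² - 5 - 2 = 16 - 7 ≡ 9; y = λ·(5 - 9) - 5 ≡ 5. → (9, 5)

(9, 5)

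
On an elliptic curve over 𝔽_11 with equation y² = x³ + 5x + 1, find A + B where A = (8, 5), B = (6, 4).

(8, 5) + (6, 4). λ = (4 - 5)/(6 - 8) ≡ 10/9 mod 11. 9⁻¹ ≡ 5 (mod 11) since 9·5 = 45 ≡ 1, so λ ≡ 6.
  x = λ² - 8 - 6 = 36 - 14 ≡ 0; y = λ·(8 - 0) - 5 ≡ 10. → (0, 10)

(0, 10)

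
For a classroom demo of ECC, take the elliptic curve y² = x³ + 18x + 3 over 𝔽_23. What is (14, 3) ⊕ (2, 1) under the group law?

(0, 7)

(14, 3) + (2, 1). λ = (1 - 3)/(2 - 14) ≡ 21/11 mod 23. 11⁻¹ ≡ 21 (mod 23) since 11·21 = 231 ≡ 1, so λ ≡ 4.
  x = λ² - 14 - 2 = 16 - 16 ≡ 0; y = λ·(14 - 0) - 3 ≡ 7. → (0, 7)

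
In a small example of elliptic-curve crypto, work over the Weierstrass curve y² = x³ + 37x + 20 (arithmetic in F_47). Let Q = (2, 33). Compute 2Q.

tangent at (2, 33): λ = (3·2² + 37)/(2·33) ≡ 2/19. 19⁻¹ ≡ 5 (mod 47), so λ ≡ 2·5 ≡ 10.
  x = λ² - 2 - 2 = 100 - 4 ≡ 2; y = λ·(2 - 2) - 33 ≡ 14. → (2, 14)

(2, 14)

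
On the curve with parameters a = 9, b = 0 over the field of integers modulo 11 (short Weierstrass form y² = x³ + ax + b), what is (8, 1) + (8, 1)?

tangent at (8, 1): λ = (3·8² + 9)/(2·1) ≡ 3/2. 2⁻¹ ≡ 6 (mod 11) since 2·6 = 12 ≡ 1, so λ ≡ 3·6 ≡ 7.
  x = λ² - 8 - 8 = 49 - 16 ≡ 0; y = λ·(8 - 0) - 1 ≡ 0. → (0, 0)

(0, 0)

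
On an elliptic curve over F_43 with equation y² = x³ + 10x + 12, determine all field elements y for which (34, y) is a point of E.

x³ + 10x + 12 = 39656 ≡ 10 (mod 43).
Square roots of 10 mod 43: 15 and 28 (since 15² = 225 ≡ 10).

15, 28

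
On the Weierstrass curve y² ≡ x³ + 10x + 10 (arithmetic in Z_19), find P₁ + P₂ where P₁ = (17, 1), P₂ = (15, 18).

(17, 1) + (15, 18). λ = (18 - 1)/(15 - 17) ≡ 17/17 mod 19. 17⁻¹ ≡ 9 (mod 19), so λ ≡ 1.
  x = λ² - 17 - 15 = 1 - 32 ≡ 7; y = λ·(17 - 7) - 1 ≡ 9. → (7, 9)

(7, 9)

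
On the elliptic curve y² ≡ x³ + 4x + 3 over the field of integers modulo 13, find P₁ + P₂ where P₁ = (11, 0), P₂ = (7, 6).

(7, 7)

(11, 0) + (7, 6). λ = (6 - 0)/(7 - 11) ≡ 6/9 mod 13. 9⁻¹ ≡ 3 (mod 13) since 9·3 = 27 ≡ 1, so λ ≡ 5.
  x = λ² - 11 - 7 = 25 - 18 ≡ 7; y = λ·(11 - 7) - 0 ≡ 7. → (7, 7)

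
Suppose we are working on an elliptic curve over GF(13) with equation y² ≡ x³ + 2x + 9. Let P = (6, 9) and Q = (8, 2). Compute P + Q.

(8, 11)

(6, 9) + (8, 2). λ = (2 - 9)/(8 - 6) ≡ 6/2 mod 13. 2⁻¹ ≡ 7 (mod 13), so λ ≡ 3.
  x = λ² - 6 - 8 = 9 - 14 ≡ 8; y = λ·(6 - 8) - 9 ≡ 11. → (8, 11)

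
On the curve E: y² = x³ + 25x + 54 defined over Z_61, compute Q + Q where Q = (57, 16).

tangent at (57, 16): λ = (3·57² + 25)/(2·16) ≡ 12/32. 32⁻¹ ≡ 21 (mod 61), so λ ≡ 12·21 ≡ 8.
  x = λ² - 57 - 57 = 64 - 114 ≡ 11; y = λ·(57 - 11) - 16 ≡ 47. → (11, 47)

(11, 47)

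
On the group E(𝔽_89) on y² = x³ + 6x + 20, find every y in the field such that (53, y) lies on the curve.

x³ + 6x + 20 = 149215 ≡ 51 (mod 89).
51 is a non-residue mod 89; no y exists.

none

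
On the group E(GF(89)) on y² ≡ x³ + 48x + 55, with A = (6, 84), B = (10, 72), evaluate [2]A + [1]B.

First 2A:
Repeated addition: build up to 2A.
2A: tangent at (6, 84): λ = (3·6² + 48)/(2·84) ≡ 67/79. 79⁻¹ ≡ 80 (mod 89), so λ ≡ 67·80 ≡ 20.
  x = λ² - 6 - 6 = 400 - 12 ≡ 32; y = λ·(6 - 32) - 84 ≡ 19. → (32, 19)
2A = (32, 19).
Finally 2A + B:
(32, 19) + (10, 72). λ = (72 - 19)/(10 - 32) ≡ 53/67 mod 89. 67⁻¹ ≡ 4 (mod 89), so λ ≡ 34.
  x = λ² - 32 - 10 = 1156 - 42 ≡ 46; y = λ·(32 - 46) - 19 ≡ 39. → (46, 39)

(46, 39)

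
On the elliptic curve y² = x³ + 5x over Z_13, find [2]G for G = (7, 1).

tangent at (7, 1): λ = (3·7² + 5)/(2·1) ≡ 9/2. 2⁻¹ ≡ 7 (mod 13), so λ ≡ 9·7 ≡ 11.
  x = λ² - 7 - 7 = 121 - 14 ≡ 3; y = λ·(7 - 3) - 1 ≡ 4. → (3, 4)

(3, 4)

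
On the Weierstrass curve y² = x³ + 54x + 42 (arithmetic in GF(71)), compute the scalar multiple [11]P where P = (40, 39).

Repeated addition: build up to 11P.
2P: tangent at (40, 39): λ = (3·40² + 54)/(2·39) ≡ 26/7. 7⁻¹ ≡ 61 (mod 71), so λ ≡ 26·61 ≡ 24.
  x = λ² - 40 - 40 = 576 - 80 ≡ 70; y = λ·(40 - 70) - 39 ≡ 22. → (70, 22)
3P: (70, 22) + (40, 39). λ = (39 - 22)/(40 - 70) ≡ 17/41 mod 71. 41⁻¹ ≡ 26 (mod 71), so λ ≡ 16.
  x = λ² - 70 - 40 = 256 - 110 ≡ 4; y = λ·(70 - 4) - 22 ≡ 40. → (4, 40)
4P: (4, 40) + (40, 39). λ = (39 - 40)/(40 - 4) ≡ 70/36 mod 71. 36⁻¹ ≡ 2 (mod 71), so λ ≡ 69.
  x = λ² - 4 - 40 = 4761 - 44 ≡ 31; y = λ·(4 - 31) - 40 ≡ 14. → (31, 14)
5P: (31, 14) + (40, 39). λ = (39 - 14)/(40 - 31) ≡ 25/9 mod 71. 9⁻¹ ≡ 8 (mod 71), so λ ≡ 58.
  x = λ² - 31 - 40 = 3364 - 71 ≡ 27; y = λ·(31 - 27) - 14 ≡ 5. → (27, 5)
6P: (27, 5) + (40, 39). λ = (39 - 5)/(40 - 27) ≡ 34/13 mod 71. 13⁻¹ ≡ 11 (mod 71), so λ ≡ 19.
  x = λ² - 27 - 40 = 361 - 67 ≡ 10; y = λ·(27 - 10) - 5 ≡ 34. → (10, 34)
7P: (10, 34) + (40, 39). λ = (39 - 34)/(40 - 10) ≡ 5/30 mod 71. 30⁻¹ ≡ 45 (mod 71), so λ ≡ 12.
  x = λ² - 10 - 40 = 144 - 50 ≡ 23; y = λ·(10 - 23) - 34 ≡ 23. → (23, 23)
8P: (23, 23) + (40, 39). λ = (39 - 23)/(40 - 23) ≡ 16/17 mod 71. 17⁻¹ ≡ 46 (mod 71), so λ ≡ 26.
  x = λ² - 23 - 40 = 676 - 63 ≡ 45; y = λ·(23 - 45) - 23 ≡ 44. → (45, 44)
9P: (45, 44) + (40, 39). λ = (39 - 44)/(40 - 45) ≡ 66/66 mod 71. 66⁻¹ ≡ 14 (mod 71), so λ ≡ 1.
  x = λ² - 45 - 40 = 1 - 85 ≡ 58; y = λ·(45 - 58) - 44 ≡ 14. → (58, 14)
10P: (58, 14) + (40, 39). λ = (39 - 14)/(40 - 58) ≡ 25/53 mod 71. 53⁻¹ ≡ 67 (mod 71), so λ ≡ 42.
  x = λ² - 58 - 40 = 1764 - 98 ≡ 33; y = λ·(58 - 33) - 14 ≡ 42. → (33, 42)
11P: (33, 42) + (40, 39). λ = (39 - 42)/(40 - 33) ≡ 68/7 mod 71. 7⁻¹ ≡ 61 (mod 71), so λ ≡ 30.
  x = λ² - 33 - 40 = 900 - 73 ≡ 46; y = λ·(33 - 46) - 42 ≡ 65. → (46, 65)

(46, 65)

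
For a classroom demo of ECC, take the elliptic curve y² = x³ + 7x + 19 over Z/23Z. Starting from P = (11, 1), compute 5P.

(5, 15)

Repeated addition: build up to 5P.
2P: tangent at (11, 1): λ = (3·11² + 7)/(2·1) ≡ 2/2. 2⁻¹ ≡ 12 (mod 23), so λ ≡ 2·12 ≡ 1.
  x = λ² - 11 - 11 = 1 - 22 ≡ 2; y = λ·(11 - 2) - 1 ≡ 8. → (2, 8)
3P: (2, 8) + (11, 1). λ = (1 - 8)/(11 - 2) ≡ 16/9 mod 23. 9⁻¹ ≡ 18 (mod 23), so λ ≡ 12.
  x = λ² - 2 - 11 = 144 - 13 ≡ 16; y = λ·(2 - 16) - 8 ≡ 8. → (16, 8)
4P: (16, 8) + (11, 1). λ = (1 - 8)/(11 - 16) ≡ 16/18 mod 23. 18⁻¹ ≡ 9 (mod 23), so λ ≡ 6.
  x = λ² - 16 - 11 = 36 - 27 ≡ 9; y = λ·(16 - 9) - 8 ≡ 11. → (9, 11)
5P: (9, 11) + (11, 1). λ = (1 - 11)/(11 - 9) ≡ 13/2 mod 23. 2⁻¹ ≡ 12 (mod 23) since 2·12 = 24 ≡ 1, so λ ≡ 18.
  x = λ² - 9 - 11 = 324 - 20 ≡ 5; y = λ·(9 - 5) - 11 ≡ 15. → (5, 15)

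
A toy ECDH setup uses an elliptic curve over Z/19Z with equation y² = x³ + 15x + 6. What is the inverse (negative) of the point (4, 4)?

-(4, 4) = (4, -4 mod 19) = (4, 15).

(4, 15)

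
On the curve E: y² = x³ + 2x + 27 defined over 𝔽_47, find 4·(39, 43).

Write P = (39, 43).
Double-and-add on 4 = (100)₂. Start with P = (39, 43) for the leading 1-bit.
double: tangent at (39, 43): λ = (3·39² + 2)/(2·43) ≡ 6/39. 39⁻¹ ≡ 41 (mod 47), so λ ≡ 6·41 ≡ 11.
  x = λ² - 39 - 39 = 121 - 78 ≡ 43; y = λ·(39 - 43) - 43 ≡ 7. → (43, 7)
double: tangent at (43, 7): λ = (3·43² + 2)/(2·7) ≡ 3/14. 14⁻¹ ≡ 37 (mod 47), so λ ≡ 3·37 ≡ 17.
  x = λ² - 43 - 43 = 289 - 86 ≡ 15; y = λ·(43 - 15) - 7 ≡ 46. → (15, 46)

(15, 46)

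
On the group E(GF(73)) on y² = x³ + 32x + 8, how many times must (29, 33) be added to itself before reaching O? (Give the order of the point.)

8

2P: tangent at (29, 33): λ = (3·29² + 32)/(2·33) ≡ 0/66. 66⁻¹ ≡ 52 (mod 73), so λ ≡ 0·52 ≡ 0.
  x = λ² - 29 - 29 = 0 - 58 ≡ 15; y = λ·(29 - 15) - 33 ≡ 40. → (15, 40)
3P: (15, 40) + (29, 33). λ = (33 - 40)/(29 - 15) ≡ 66/14 mod 73. 14⁻¹ ≡ 47 (mod 73) since 14·47 = 658 ≡ 1, so λ ≡ 36.
  x = λ² - 15 - 29 = 1296 - 44 ≡ 11; y = λ·(15 - 11) - 40 ≡ 31. → (11, 31)
4P: (11, 31) + (29, 33). λ = (33 - 31)/(29 - 11) ≡ 2/18 mod 73. 18⁻¹ ≡ 69 (mod 73) since 18·69 = 1242 ≡ 1, so λ ≡ 65.
  x = λ² - 11 - 29 = 4225 - 40 ≡ 24; y = λ·(11 - 24) - 31 ≡ 0. → (24, 0)
5P: (24, 0) + (29, 33). λ = (33 - 0)/(29 - 24) ≡ 33/5 mod 73. 5⁻¹ ≡ 44 (mod 73) since 5·44 = 220 ≡ 1, so λ ≡ 65.
  x = λ² - 24 - 29 = 4225 - 53 ≡ 11; y = λ·(24 - 11) - 0 ≡ 42. → (11, 42)
6P: (11, 42) + (29, 33). λ = (33 - 42)/(29 - 11) ≡ 64/18 mod 73. 18⁻¹ ≡ 69 (mod 73) since 18·69 = 1242 ≡ 1, so λ ≡ 36.
  x = λ² - 11 - 29 = 1296 - 40 ≡ 15; y = λ·(11 - 15) - 42 ≡ 33. → (15, 33)
7P: (15, 33) + (29, 33). λ = (33 - 33)/(29 - 15) ≡ 0/14 mod 73. 14⁻¹ ≡ 47 (mod 73), so λ ≡ 0.
  x = λ² - 15 - 29 = 0 - 44 ≡ 29; y = λ·(15 - 29) - 33 ≡ 40. → (29, 40)
8P: (29, 40) + (29, 33): same x and y₁ ≡ -y₂, so the sum is O.
8P = O, so the order is 8.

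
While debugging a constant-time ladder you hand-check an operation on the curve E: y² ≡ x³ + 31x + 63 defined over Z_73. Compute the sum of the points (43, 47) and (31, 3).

(53, 38)

(43, 47) + (31, 3). λ = (3 - 47)/(31 - 43) ≡ 29/61 mod 73. 61⁻¹ ≡ 6 (mod 73) since 61·6 = 366 ≡ 1, so λ ≡ 28.
  x = λ² - 43 - 31 = 784 - 74 ≡ 53; y = λ·(43 - 53) - 47 ≡ 38. → (53, 38)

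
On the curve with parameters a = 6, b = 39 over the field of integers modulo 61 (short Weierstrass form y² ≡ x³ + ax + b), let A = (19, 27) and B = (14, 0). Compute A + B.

(23, 49)

(19, 27) + (14, 0). λ = (0 - 27)/(14 - 19) ≡ 34/56 mod 61. 56⁻¹ ≡ 12 (mod 61) since 56·12 = 672 ≡ 1, so λ ≡ 42.
  x = λ² - 19 - 14 = 1764 - 33 ≡ 23; y = λ·(19 - 23) - 27 ≡ 49. → (23, 49)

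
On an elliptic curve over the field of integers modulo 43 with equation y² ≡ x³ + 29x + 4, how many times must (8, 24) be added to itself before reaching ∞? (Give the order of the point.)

7

2P: tangent at (8, 24): λ = (3·8² + 29)/(2·24) ≡ 6/5. 5⁻¹ ≡ 26 (mod 43), so λ ≡ 6·26 ≡ 27.
  x = λ² - 8 - 8 = 729 - 16 ≡ 25; y = λ·(8 - 25) - 24 ≡ 33. → (25, 33)
3P: (25, 33) + (8, 24). λ = (24 - 33)/(8 - 25) ≡ 34/26 mod 43. 26⁻¹ ≡ 5 (mod 43), so λ ≡ 41.
  x = λ² - 25 - 8 = 1681 - 33 ≡ 14; y = λ·(25 - 14) - 33 ≡ 31. → (14, 31)
4P: (14, 31) + (8, 24). λ = (24 - 31)/(8 - 14) ≡ 36/37 mod 43. 37⁻¹ ≡ 7 (mod 43) since 37·7 = 259 ≡ 1, so λ ≡ 37.
  x = λ² - 14 - 8 = 1369 - 22 ≡ 14; y = λ·(14 - 14) - 31 ≡ 12. → (14, 12)
5P: (14, 12) + (8, 24). λ = (24 - 12)/(8 - 14) ≡ 12/37 mod 43. 37⁻¹ ≡ 7 (mod 43), so λ ≡ 41.
  x = λ² - 14 - 8 = 1681 - 22 ≡ 25; y = λ·(14 - 25) - 12 ≡ 10. → (25, 10)
6P: (25, 10) + (8, 24). λ = (24 - 10)/(8 - 25) ≡ 14/26 mod 43. 26⁻¹ ≡ 5 (mod 43) since 26·5 = 130 ≡ 1, so λ ≡ 27.
  x = λ² - 25 - 8 = 729 - 33 ≡ 8; y = λ·(25 - 8) - 10 ≡ 19. → (8, 19)
7P: (8, 19) + (8, 24): same x and y₁ ≡ -y₂, so the sum is ∞.
7P = ∞, so the order is 7.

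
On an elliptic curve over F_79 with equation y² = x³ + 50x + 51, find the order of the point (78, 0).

2P: (78, 0) + (78, 0): same x and y₁ ≡ -y₂, so the sum is 𝒪.
2P = 𝒪, so the order is 2.

2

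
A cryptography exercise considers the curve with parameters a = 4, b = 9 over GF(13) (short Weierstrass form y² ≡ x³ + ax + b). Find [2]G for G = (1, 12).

(7, 9)

tangent at (1, 12): λ = (3·1² + 4)/(2·12) ≡ 7/11. 11⁻¹ ≡ 6 (mod 13), so λ ≡ 7·6 ≡ 3.
  x = λ² - 1 - 1 = 9 - 2 ≡ 7; y = λ·(1 - 7) - 12 ≡ 9. → (7, 9)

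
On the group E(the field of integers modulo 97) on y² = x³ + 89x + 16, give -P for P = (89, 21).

-(89, 21) = (89, -21 mod 97) = (89, 76).

(89, 76)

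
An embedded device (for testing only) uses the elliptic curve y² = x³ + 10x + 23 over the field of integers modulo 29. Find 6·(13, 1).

(5, 16)

Write G = (13, 1).
Repeated addition: build up to 6G.
2G: tangent at (13, 1): λ = (3·13² + 10)/(2·1) ≡ 24/2. 2⁻¹ ≡ 15 (mod 29) since 2·15 = 30 ≡ 1, so λ ≡ 24·15 ≡ 12.
  x = λ² - 13 - 13 = 144 - 26 ≡ 2; y = λ·(13 - 2) - 1 ≡ 15. → (2, 15)
3G: (2, 15) + (13, 1). λ = (1 - 15)/(13 - 2) ≡ 15/11 mod 29. 11⁻¹ ≡ 8 (mod 29) since 11·8 = 88 ≡ 1, so λ ≡ 4.
  x = λ² - 2 - 13 = 16 - 15 ≡ 1; y = λ·(2 - 1) - 15 ≡ 18. → (1, 18)
4G: (1, 18) + (13, 1). λ = (1 - 18)/(13 - 1) ≡ 12/12 mod 29. 12⁻¹ ≡ 17 (mod 29), so λ ≡ 1.
  x = λ² - 1 - 13 = 1 - 14 ≡ 16; y = λ·(1 - 16) - 18 ≡ 25. → (16, 25)
5G: (16, 25) + (13, 1). λ = (1 - 25)/(13 - 16) ≡ 5/26 mod 29. 26⁻¹ ≡ 19 (mod 29) since 26·19 = 494 ≡ 1, so λ ≡ 8.
  x = λ² - 16 - 13 = 64 - 29 ≡ 6; y = λ·(16 - 6) - 25 ≡ 26. → (6, 26)
6G: (6, 26) + (13, 1). λ = (1 - 26)/(13 - 6) ≡ 4/7 mod 29. 7⁻¹ ≡ 25 (mod 29), so λ ≡ 13.
  x = λ² - 6 - 13 = 169 - 19 ≡ 5; y = λ·(6 - 5) - 26 ≡ 16. → (5, 16)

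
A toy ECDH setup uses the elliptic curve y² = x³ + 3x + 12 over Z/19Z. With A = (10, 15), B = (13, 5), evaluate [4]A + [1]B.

First 4A:
Repeated addition: build up to 4A.
2A: tangent at (10, 15): λ = (3·10² + 3)/(2·15) ≡ 18/11. 11⁻¹ ≡ 7 (mod 19) since 11·7 = 77 ≡ 1, so λ ≡ 18·7 ≡ 12.
  x = λ² - 10 - 10 = 144 - 20 ≡ 10; y = λ·(10 - 10) - 15 ≡ 4. → (10, 4)
3A: (10, 4) + (10, 15): same x and y₁ ≡ -y₂, so the sum is O.
4A: O + (10, 15) = (10, 15) (identity).
4A = (10, 15).
Finally 4A + B:
(10, 15) + (13, 5). λ = (5 - 15)/(13 - 10) ≡ 9/3 mod 19. 3⁻¹ ≡ 13 (mod 19), so λ ≡ 3.
  x = λ² - 10 - 13 = 9 - 23 ≡ 5; y = λ·(10 - 5) - 15 ≡ 0. → (5, 0)

(5, 0)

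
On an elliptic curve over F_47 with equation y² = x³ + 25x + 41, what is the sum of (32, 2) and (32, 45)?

The two points share x = 32 and their y-coordinates satisfy 2 + 45 ≡ 0 (mod 47), so they are inverses. Their sum is O.

O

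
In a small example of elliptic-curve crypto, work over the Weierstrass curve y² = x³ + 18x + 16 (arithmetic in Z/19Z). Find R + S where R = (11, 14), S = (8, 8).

(4, 0)

(11, 14) + (8, 8). λ = (8 - 14)/(8 - 11) ≡ 13/16 mod 19. 16⁻¹ ≡ 6 (mod 19), so λ ≡ 2.
  x = λ² - 11 - 8 = 4 - 19 ≡ 4; y = λ·(11 - 4) - 14 ≡ 0. → (4, 0)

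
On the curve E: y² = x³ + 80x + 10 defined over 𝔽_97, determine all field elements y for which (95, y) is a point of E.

x³ + 80x + 10 = 864985 ≡ 36 (mod 97).
Square roots of 36 mod 97: 6 and 91 (since 6² = 36 ≡ 36).

6, 91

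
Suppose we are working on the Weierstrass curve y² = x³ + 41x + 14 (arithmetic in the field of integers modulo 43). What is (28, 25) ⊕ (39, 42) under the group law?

(42, 12)

(28, 25) + (39, 42). λ = (42 - 25)/(39 - 28) ≡ 17/11 mod 43. 11⁻¹ ≡ 4 (mod 43) since 11·4 = 44 ≡ 1, so λ ≡ 25.
  x = λ² - 28 - 39 = 625 - 67 ≡ 42; y = λ·(28 - 42) - 25 ≡ 12. → (42, 12)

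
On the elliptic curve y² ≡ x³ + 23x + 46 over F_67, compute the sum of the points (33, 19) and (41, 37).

(33, 19) + (41, 37). λ = (37 - 19)/(41 - 33) ≡ 18/8 mod 67. 8⁻¹ ≡ 42 (mod 67), so λ ≡ 19.
  x = λ² - 33 - 41 = 361 - 74 ≡ 19; y = λ·(33 - 19) - 19 ≡ 46. → (19, 46)

(19, 46)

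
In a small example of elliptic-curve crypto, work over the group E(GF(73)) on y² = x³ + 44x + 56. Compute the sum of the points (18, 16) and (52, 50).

(4, 71)

(18, 16) + (52, 50). λ = (50 - 16)/(52 - 18) ≡ 34/34 mod 73. 34⁻¹ ≡ 58 (mod 73) since 34·58 = 1972 ≡ 1, so λ ≡ 1.
  x = λ² - 18 - 52 = 1 - 70 ≡ 4; y = λ·(18 - 4) - 16 ≡ 71. → (4, 71)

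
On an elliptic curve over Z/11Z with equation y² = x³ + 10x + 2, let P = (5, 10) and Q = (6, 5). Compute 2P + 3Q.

O

First 2P:
Repeated addition: build up to 2P.
2P: tangent at (5, 10): λ = (3·5² + 10)/(2·10) ≡ 8/9. 9⁻¹ ≡ 5 (mod 11) since 9·5 = 45 ≡ 1, so λ ≡ 8·5 ≡ 7.
  x = λ² - 5 - 5 = 49 - 10 ≡ 6; y = λ·(5 - 6) - 10 ≡ 5. → (6, 5)
2P = (6, 5).
Next 3Q:
Repeated addition: build up to 3Q.
2Q: tangent at (6, 5): λ = (3·6² + 10)/(2·5) ≡ 8/10. 10⁻¹ ≡ 10 (mod 11) since 10·10 = 100 ≡ 1, so λ ≡ 8·10 ≡ 3.
  x = λ² - 6 - 6 = 9 - 12 ≡ 8; y = λ·(6 - 8) - 5 ≡ 0. → (8, 0)
3Q: (8, 0) + (6, 5). λ = (5 - 0)/(6 - 8) ≡ 5/9 mod 11. 9⁻¹ ≡ 5 (mod 11) since 9·5 = 45 ≡ 1, so λ ≡ 3.
  x = λ² - 8 - 6 = 9 - 14 ≡ 6; y = λ·(8 - 6) - 0 ≡ 6. → (6, 6)
3Q = (6, 6).
Finally 2P + 3Q:
(6, 5) + (6, 6): same x and y₁ ≡ -y₂, so the sum is O.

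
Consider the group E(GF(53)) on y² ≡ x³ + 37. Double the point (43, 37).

tangent at (43, 37): λ = (3·43² + 0)/(2·37) ≡ 35/21. 21⁻¹ ≡ 48 (mod 53), so λ ≡ 35·48 ≡ 37.
  x = λ² - 43 - 43 = 1369 - 86 ≡ 11; y = λ·(43 - 11) - 37 ≡ 34. → (11, 34)

(11, 34)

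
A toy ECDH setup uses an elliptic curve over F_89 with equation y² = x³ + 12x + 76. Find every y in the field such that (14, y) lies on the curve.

x³ + 12x + 76 = 2988 ≡ 51 (mod 89).
51 is a non-residue mod 89; no y exists.

none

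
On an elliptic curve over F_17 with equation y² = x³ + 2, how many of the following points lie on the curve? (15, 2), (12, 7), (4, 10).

(15, 2): 2² ≡ 4, rhs ≡ 11 → off.
(12, 7): 7² ≡ 15, rhs ≡ 13 → off.
(4, 10): 10² ≡ 15, rhs ≡ 15 → on.

1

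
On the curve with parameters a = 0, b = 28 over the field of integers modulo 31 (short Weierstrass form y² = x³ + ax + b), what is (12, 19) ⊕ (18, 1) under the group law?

(12, 19) + (18, 1). λ = (1 - 19)/(18 - 12) ≡ 13/6 mod 31. 6⁻¹ ≡ 26 (mod 31), so λ ≡ 28.
  x = λ² - 12 - 18 = 784 - 30 ≡ 10; y = λ·(12 - 10) - 19 ≡ 6. → (10, 6)

(10, 6)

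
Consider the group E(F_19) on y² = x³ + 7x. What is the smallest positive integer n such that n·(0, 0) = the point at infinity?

2

2P: (0, 0) + (0, 0): same x and y₁ ≡ -y₂, so the sum is the point at infinity.
2P = the point at infinity, so the order is 2.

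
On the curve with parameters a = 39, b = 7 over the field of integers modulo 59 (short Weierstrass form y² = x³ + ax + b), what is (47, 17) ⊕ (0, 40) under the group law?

(21, 23)

(47, 17) + (0, 40). λ = (40 - 17)/(0 - 47) ≡ 23/12 mod 59. 12⁻¹ ≡ 5 (mod 59), so λ ≡ 56.
  x = λ² - 47 - 0 = 3136 - 47 ≡ 21; y = λ·(47 - 21) - 17 ≡ 23. → (21, 23)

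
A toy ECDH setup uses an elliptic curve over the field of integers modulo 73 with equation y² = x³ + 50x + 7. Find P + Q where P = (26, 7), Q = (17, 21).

(18, 13)

(26, 7) + (17, 21). λ = (21 - 7)/(17 - 26) ≡ 14/64 mod 73. 64⁻¹ ≡ 8 (mod 73), so λ ≡ 39.
  x = λ² - 26 - 17 = 1521 - 43 ≡ 18; y = λ·(26 - 18) - 7 ≡ 13. → (18, 13)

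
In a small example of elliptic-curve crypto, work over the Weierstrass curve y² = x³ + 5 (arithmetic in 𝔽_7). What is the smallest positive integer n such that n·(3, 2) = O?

2P: tangent at (3, 2): λ = (3·3² + 0)/(2·2) ≡ 6/4. 4⁻¹ ≡ 2 (mod 7), so λ ≡ 6·2 ≡ 5.
  x = λ² - 3 - 3 = 25 - 6 ≡ 5; y = λ·(3 - 5) - 2 ≡ 2. → (5, 2)
3P: (5, 2) + (3, 2). λ = (2 - 2)/(3 - 5) ≡ 0/5 mod 7. 5⁻¹ ≡ 3 (mod 7) since 5·3 = 15 ≡ 1, so λ ≡ 0.
  x = λ² - 5 - 3 = 0 - 8 ≡ 6; y = λ·(5 - 6) - 2 ≡ 5. → (6, 5)
4P: (6, 5) + (3, 2). λ = (2 - 5)/(3 - 6) ≡ 4/4 mod 7. 4⁻¹ ≡ 2 (mod 7) since 4·2 = 8 ≡ 1, so λ ≡ 1.
  x = λ² - 6 - 3 = 1 - 9 ≡ 6; y = λ·(6 - 6) - 5 ≡ 2. → (6, 2)
5P: (6, 2) + (3, 2). λ = (2 - 2)/(3 - 6) ≡ 0/4 mod 7. 4⁻¹ ≡ 2 (mod 7), so λ ≡ 0.
  x = λ² - 6 - 3 = 0 - 9 ≡ 5; y = λ·(6 - 5) - 2 ≡ 5. → (5, 5)
6P: (5, 5) + (3, 2). λ = (2 - 5)/(3 - 5) ≡ 4/5 mod 7. 5⁻¹ ≡ 3 (mod 7) since 5·3 = 15 ≡ 1, so λ ≡ 5.
  x = λ² - 5 - 3 = 25 - 8 ≡ 3; y = λ·(5 - 3) - 5 ≡ 5. → (3, 5)
7P: (3, 5) + (3, 2): same x and y₁ ≡ -y₂, so the sum is O.
7P = O, so the order is 7.

7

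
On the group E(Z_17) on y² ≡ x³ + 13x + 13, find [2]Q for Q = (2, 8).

(9, 14)

tangent at (2, 8): λ = (3·2² + 13)/(2·8) ≡ 8/16. 16⁻¹ ≡ 16 (mod 17), so λ ≡ 8·16 ≡ 9.
  x = λ² - 2 - 2 = 81 - 4 ≡ 9; y = λ·(2 - 9) - 8 ≡ 14. → (9, 14)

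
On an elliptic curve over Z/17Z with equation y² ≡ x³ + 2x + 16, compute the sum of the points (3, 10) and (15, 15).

(0, 4)

(3, 10) + (15, 15). λ = (15 - 10)/(15 - 3) ≡ 5/12 mod 17. 12⁻¹ ≡ 10 (mod 17) since 12·10 = 120 ≡ 1, so λ ≡ 16.
  x = λ² - 3 - 15 = 256 - 18 ≡ 0; y = λ·(3 - 0) - 10 ≡ 4. → (0, 4)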